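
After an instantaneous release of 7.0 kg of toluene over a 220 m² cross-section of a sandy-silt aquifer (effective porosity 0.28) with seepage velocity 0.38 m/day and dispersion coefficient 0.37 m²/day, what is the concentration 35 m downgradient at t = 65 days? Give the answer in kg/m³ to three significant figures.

0.00217 kg/m³

For an instantaneous plane source, C(x,t) = M/(n_e·A·√(4πDt)) · exp(−(x−vt)²/(4Dt)), with n_e·A the pore (flow) area.
Plume center vt = 0.38 × 65 = 24.7 m, so the well at 35 m is 10.3 m downgradient of the peak.
√(4πDt) = 17.38 m, giving peak height M/(n_e·A·√(4πDt)) = 7.0/(0.28 × 220 × 17.38) = 0.006538 kg/m³.
(x−vt)²/(4Dt) = (10.3)²/(4 × 0.37 × 65) = 1.103; exp(−1.103) = 0.3319.
C = 0.006538 × 0.3319 = 0.00217 kg/m³.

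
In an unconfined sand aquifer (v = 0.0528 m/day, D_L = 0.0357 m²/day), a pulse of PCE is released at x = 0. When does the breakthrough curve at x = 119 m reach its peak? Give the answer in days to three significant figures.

2240 days

For the 1D instantaneous-source solution, setting ∂C/∂t = 0 at fixed x gives v²t² + 2Dt − x² = 0, so t = (√(D² + v²x²) − D)/v².
√(D² + v²x²) = √(0.0357² + 0.0528² × 119²) = 6.283; v² = 0.00278784.
t = (6.283 − 0.0357)/0.00278784 = 2240 days (vs. the pure-advection estimate x/v = 2250 d).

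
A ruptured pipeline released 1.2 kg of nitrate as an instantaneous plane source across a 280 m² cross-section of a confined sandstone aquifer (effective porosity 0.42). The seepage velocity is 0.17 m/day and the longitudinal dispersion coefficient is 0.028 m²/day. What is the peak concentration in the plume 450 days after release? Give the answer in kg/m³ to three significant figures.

The peak of an instantaneous 1D plume sits at x = vt; there the Gaussian factor is 1 and C_max = M/(n_e·A·√(4πDt)), where n_e·A is the pore area the mass is dissolved in.
√(4πDt) = √(4π × 0.028 × 450) = 12.58 m, so C_max = 1.2/(0.42 × 280 × 12.58) = 0.000811 kg/m³.

0.000811 kg/m³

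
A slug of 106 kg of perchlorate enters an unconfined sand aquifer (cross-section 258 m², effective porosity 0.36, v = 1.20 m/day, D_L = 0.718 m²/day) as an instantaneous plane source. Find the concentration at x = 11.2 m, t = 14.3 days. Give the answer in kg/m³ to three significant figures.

For an instantaneous plane source, C(x,t) = M/(n_e·A·√(4πDt)) · exp(−(x−vt)²/(4Dt)), with n_e·A the pore (flow) area.
Plume center vt = 1.20 × 14.3 = 17.16 m, so the well at 11.2 m is 5.96 m upgradient of the peak.
√(4πDt) = 11.36 m, giving peak height M/(n_e·A·√(4πDt)) = 106/(0.36 × 258 × 11.36) = 0.1005 kg/m³.
(x−vt)²/(4Dt) = (-5.96)²/(4 × 0.718 × 14.3) = 0.8649; exp(−0.8649) = 0.4211.
C = 0.1005 × 0.4211 = 0.0423 kg/m³.

0.0423 kg/m³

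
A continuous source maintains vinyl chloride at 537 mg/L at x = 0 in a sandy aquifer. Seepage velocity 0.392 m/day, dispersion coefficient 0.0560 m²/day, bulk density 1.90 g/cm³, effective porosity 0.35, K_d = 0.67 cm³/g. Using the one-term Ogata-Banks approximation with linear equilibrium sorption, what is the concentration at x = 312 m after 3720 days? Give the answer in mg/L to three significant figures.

Retardation factor R = 1 + ρ_b·K_d/n = 1 + 1.90 × 0.67/0.35 = 4.637.
Sorption retards both mechanisms: v_R = v/R = 0.08454 m/day, D_R = D/R = 0.01208 m²/day.
v_R·t = 0.08454 × 3720 = 314.4888 m; 2√(D_R t) = 13.41 m; argument = (312 − 314.4888)/13.41 = -0.1856.
C = C₀ × ½·erfc(-0.1856) = 537 × 0.6035 = 324 mg/L.

324 mg/L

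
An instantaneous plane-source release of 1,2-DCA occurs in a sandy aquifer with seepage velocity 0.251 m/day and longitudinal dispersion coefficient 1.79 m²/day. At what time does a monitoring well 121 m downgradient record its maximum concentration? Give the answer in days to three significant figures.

454 days

For the 1D instantaneous-source solution, setting ∂C/∂t = 0 at fixed x gives v²t² + 2Dt − x² = 0, so t = (√(D² + v²x²) − D)/v².
√(D² + v²x²) = √(1.79² + 0.251² × 121²) = 30.42; v² = 0.063001.
t = (30.42 − 1.79)/0.063001 = 454 days (vs. the pure-advection estimate x/v = 482 d).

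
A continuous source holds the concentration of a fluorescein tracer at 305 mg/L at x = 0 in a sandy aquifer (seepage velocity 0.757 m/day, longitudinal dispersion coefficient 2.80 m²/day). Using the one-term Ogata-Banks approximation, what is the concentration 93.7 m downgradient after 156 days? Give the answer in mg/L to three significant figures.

243 mg/L

For a continuous step input, C/C₀ ≈ ½·erfc((x−vt)/(2√(Dt))).
vt = 0.757 × 156 = 118.092 m and 2√(Dt) = 2√(2.80 × 156) = 41.80 m.
Argument (x−vt)/(2√(Dt)) = (93.7 − 118.092)/41.80 = -0.5835; ½·erfc(-0.5835) = 0.7954.
C = 305 × 0.7954 = 243 mg/L.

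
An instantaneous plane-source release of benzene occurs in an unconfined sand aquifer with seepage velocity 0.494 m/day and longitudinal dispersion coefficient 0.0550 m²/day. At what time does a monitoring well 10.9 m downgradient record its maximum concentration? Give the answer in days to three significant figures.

For the 1D instantaneous-source solution, setting ∂C/∂t = 0 at fixed x gives v²t² + 2Dt − x² = 0, so t = (√(D² + v²x²) − D)/v².
√(D² + v²x²) = √(0.0550² + 0.494² × 10.9²) = 5.385; v² = 0.244036.
t = (5.385 − 0.0550)/0.244036 = 21.8 days (vs. the pure-advection estimate x/v = 22.1 d).

21.8 days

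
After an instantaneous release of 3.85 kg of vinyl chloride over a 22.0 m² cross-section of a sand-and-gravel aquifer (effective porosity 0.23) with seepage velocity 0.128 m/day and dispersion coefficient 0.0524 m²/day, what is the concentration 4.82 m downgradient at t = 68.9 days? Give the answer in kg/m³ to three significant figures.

For an instantaneous plane source, C(x,t) = M/(n_e·A·√(4πDt)) · exp(−(x−vt)²/(4Dt)), with n_e·A the pore (flow) area.
Plume center vt = 0.128 × 68.9 = 8.8192 m, so the well at 4.82 m is 3.9992 m upgradient of the peak.
√(4πDt) = 6.736 m, giving peak height M/(n_e·A·√(4πDt)) = 3.85/(0.23 × 22.0 × 6.736) = 0.1130 kg/m³.
(x−vt)²/(4Dt) = (-3.9992)²/(4 × 0.0524 × 68.9) = 1.107; exp(−1.107) = 0.3305.
C = 0.1130 × 0.3305 = 0.0373 kg/m³.

0.0373 kg/m³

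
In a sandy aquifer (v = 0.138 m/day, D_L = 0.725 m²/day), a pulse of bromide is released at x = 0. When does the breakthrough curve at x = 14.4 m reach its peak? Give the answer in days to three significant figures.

For the 1D instantaneous-source solution, setting ∂C/∂t = 0 at fixed x gives v²t² + 2Dt − x² = 0, so t = (√(D² + v²x²) − D)/v².
√(D² + v²x²) = √(0.725² + 0.138² × 14.4²) = 2.115; v² = 0.019044.
t = (2.115 − 0.725)/0.019044 = 73.0 days (vs. the pure-advection estimate x/v = 104 d).

73.0 days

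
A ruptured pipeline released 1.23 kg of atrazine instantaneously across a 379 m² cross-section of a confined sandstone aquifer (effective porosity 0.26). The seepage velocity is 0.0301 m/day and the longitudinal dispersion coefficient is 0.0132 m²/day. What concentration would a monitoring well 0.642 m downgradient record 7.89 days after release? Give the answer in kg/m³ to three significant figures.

0.00737 kg/m³

For an instantaneous plane source, C(x,t) = M/(n_e·A·√(4πDt)) · exp(−(x−vt)²/(4Dt)), with n_e·A the pore (flow) area.
Plume center vt = 0.0301 × 7.89 = 0.237489 m, so the well at 0.642 m is 0.404511 m downgradient of the peak.
√(4πDt) = 1.144 m, giving peak height M/(n_e·A·√(4πDt)) = 1.23/(0.26 × 379 × 1.144) = 0.01091 kg/m³.
(x−vt)²/(4Dt) = (0.404511)²/(4 × 0.0132 × 7.89) = 0.3928; exp(−0.3928) = 0.6752.
C = 0.01091 × 0.6752 = 0.00737 kg/m³.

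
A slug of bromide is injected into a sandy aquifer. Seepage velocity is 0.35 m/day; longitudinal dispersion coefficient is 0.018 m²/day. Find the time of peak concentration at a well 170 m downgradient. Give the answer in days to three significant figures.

486 days

For the 1D instantaneous-source solution, setting ∂C/∂t = 0 at fixed x gives v²t² + 2Dt − x² = 0, so t = (√(D² + v²x²) − D)/v².
√(D² + v²x²) = √(0.018² + 0.35² × 170²) = 59.50; v² = 0.1225.
t = (59.50 − 0.018)/0.1225 = 486 days (vs. the pure-advection estimate x/v = 486 d).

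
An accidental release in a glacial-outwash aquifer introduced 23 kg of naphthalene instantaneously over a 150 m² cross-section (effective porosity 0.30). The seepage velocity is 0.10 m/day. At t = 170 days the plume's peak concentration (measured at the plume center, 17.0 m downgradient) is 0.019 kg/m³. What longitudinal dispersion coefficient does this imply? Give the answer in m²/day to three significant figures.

At the plume center C_max = M/(n_e·A·√(4πDt)), so D = M²/(4πt·(n_e·A·C_max)²).
n_e·A·C_max = 0.30 × 150 × 0.019 = 0.8550 kg/m.
D = 23²/(4π × 170 × 0.8550²) = 0.339 m²/day.

0.339 m²/day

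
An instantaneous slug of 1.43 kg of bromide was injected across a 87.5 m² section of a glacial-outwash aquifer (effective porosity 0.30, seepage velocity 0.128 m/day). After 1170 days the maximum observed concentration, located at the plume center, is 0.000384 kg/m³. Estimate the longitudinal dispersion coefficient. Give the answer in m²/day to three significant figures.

At the plume center C_max = M/(n_e·A·√(4πDt)), so D = M²/(4πt·(n_e·A·C_max)²).
n_e·A·C_max = 0.30 × 87.5 × 0.000384 = 0.01008 kg/m.
D = 1.43²/(4π × 1170 × 0.01008²) = 1.37 m²/day.

1.37 m²/day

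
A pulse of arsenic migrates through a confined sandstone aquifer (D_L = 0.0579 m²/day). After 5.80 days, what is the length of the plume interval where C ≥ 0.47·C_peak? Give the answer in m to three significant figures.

2.01 m

The plume is Gaussian with σ = √(2Dt) = √(2 × 0.0579 × 5.80) = 0.8195 m.
C/C_peak = exp(−Δx²/(2σ²)) = 0.47 ⇒ Δx = σ·√(−2 ln 0.47) = 0.8195 × 1.229 = 1.007 m.
Width = 2Δx = 2.01 m.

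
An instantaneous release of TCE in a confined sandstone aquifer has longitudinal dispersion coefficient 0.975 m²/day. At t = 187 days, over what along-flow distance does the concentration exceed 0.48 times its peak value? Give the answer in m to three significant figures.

46.3 m

The plume is Gaussian with σ = √(2Dt) = √(2 × 0.975 × 187) = 19.10 m.
C/C_peak = exp(−Δx²/(2σ²)) = 0.48 ⇒ Δx = σ·√(−2 ln 0.48) = 19.10 × 1.212 = 23.15 m.
Width = 2Δx = 46.3 m.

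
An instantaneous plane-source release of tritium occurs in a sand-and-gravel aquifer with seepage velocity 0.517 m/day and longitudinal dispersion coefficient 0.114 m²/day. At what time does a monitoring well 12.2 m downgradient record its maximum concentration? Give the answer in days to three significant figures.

For the 1D instantaneous-source solution, setting ∂C/∂t = 0 at fixed x gives v²t² + 2Dt − x² = 0, so t = (√(D² + v²x²) − D)/v².
√(D² + v²x²) = √(0.114² + 0.517² × 12.2²) = 6.308; v² = 0.267289.
t = (6.308 − 0.114)/0.267289 = 23.2 days (vs. the pure-advection estimate x/v = 23.6 d).

23.2 days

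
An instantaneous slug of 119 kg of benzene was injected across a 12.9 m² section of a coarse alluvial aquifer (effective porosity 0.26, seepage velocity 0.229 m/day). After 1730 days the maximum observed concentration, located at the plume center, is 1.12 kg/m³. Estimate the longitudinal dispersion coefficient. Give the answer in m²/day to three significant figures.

At the plume center C_max = M/(n_e·A·√(4πDt)), so D = M²/(4πt·(n_e·A·C_max)²).
n_e·A·C_max = 0.26 × 12.9 × 1.12 = 3.756 kg/m.
D = 119²/(4π × 1730 × 3.756²) = 0.0462 m²/day.

0.0462 m²/day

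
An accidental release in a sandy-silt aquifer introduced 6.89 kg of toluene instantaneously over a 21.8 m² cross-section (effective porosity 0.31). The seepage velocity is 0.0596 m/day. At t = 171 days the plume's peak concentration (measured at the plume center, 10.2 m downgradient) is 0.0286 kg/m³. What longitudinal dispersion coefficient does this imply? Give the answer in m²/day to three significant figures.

0.591 m²/day

At the plume center C_max = M/(n_e·A·√(4πDt)), so D = M²/(4πt·(n_e·A·C_max)²).
n_e·A·C_max = 0.31 × 21.8 × 0.0286 = 0.1933 kg/m.
D = 6.89²/(4π × 171 × 0.1933²) = 0.591 m²/day.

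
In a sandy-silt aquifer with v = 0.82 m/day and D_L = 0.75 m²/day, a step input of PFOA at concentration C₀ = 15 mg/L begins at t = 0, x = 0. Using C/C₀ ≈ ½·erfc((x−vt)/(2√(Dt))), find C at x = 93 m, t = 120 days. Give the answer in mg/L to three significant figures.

For a continuous step input, C/C₀ ≈ ½·erfc((x−vt)/(2√(Dt))).
vt = 0.82 × 120 = 98.4 m and 2√(Dt) = 2√(0.75 × 120) = 18.97 m.
Argument (x−vt)/(2√(Dt)) = (93 − 98.4)/18.97 = -0.2847; ½·erfc(-0.2847) = 0.6564.
C = 15 × 0.6564 = 9.85 mg/L.

9.85 mg/L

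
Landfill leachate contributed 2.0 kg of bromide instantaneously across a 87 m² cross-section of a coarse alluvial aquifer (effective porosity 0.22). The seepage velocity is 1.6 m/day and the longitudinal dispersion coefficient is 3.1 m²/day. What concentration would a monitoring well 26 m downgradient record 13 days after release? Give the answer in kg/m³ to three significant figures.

For an instantaneous plane source, C(x,t) = M/(n_e·A·√(4πDt)) · exp(−(x−vt)²/(4Dt)), with n_e·A the pore (flow) area.
Plume center vt = 1.6 × 13 = 20.8 m, so the well at 26 m is 5.2 m downgradient of the peak.
√(4πDt) = 22.50 m, giving peak height M/(n_e·A·√(4πDt)) = 2.0/(0.22 × 87 × 22.50) = 0.004644 kg/m³.
(x−vt)²/(4Dt) = (5.2)²/(4 × 3.1 × 13) = 0.1677; exp(−0.1677) = 0.8456.
C = 0.004644 × 0.8456 = 0.00393 kg/m³.

0.00393 kg/m³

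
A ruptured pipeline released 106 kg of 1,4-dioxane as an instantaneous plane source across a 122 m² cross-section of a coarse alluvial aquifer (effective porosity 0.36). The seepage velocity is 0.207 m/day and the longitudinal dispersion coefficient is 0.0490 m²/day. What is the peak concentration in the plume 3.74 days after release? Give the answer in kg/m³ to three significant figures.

The peak of an instantaneous 1D plume sits at x = vt; there the Gaussian factor is 1 and C_max = M/(n_e·A·√(4πDt)), where n_e·A is the pore area the mass is dissolved in.
√(4πDt) = √(4π × 0.0490 × 3.74) = 1.518 m, so C_max = 106/(0.36 × 122 × 1.518) = 1.59 kg/m³.

1.59 kg/m³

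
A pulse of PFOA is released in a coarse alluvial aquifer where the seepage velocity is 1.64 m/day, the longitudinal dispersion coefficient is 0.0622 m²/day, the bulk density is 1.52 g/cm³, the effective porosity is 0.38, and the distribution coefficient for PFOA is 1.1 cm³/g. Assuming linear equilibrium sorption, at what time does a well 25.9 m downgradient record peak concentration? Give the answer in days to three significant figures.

85.2 days

Retardation factor R = 1 + ρ_b·K_d/n = 1 + 1.52 × 1.1/0.38 = 5.400.
Sorption retards both mechanisms: v_R = v/R = 0.3037 m/day, D_R = D/R = 0.01152 m²/day.
Peak time from v_R²t² + 2D_R t − x² = 0: t = (√(D_R² + v_R²x²) − D_R)/v_R².
√(D_R² + v_R²x²) = √(0.01152² + 0.3037² × 25.9²) = 7.866; v_R² = 0.09223.
t = (7.866 − 0.01152)/0.09223 = 85.2 days.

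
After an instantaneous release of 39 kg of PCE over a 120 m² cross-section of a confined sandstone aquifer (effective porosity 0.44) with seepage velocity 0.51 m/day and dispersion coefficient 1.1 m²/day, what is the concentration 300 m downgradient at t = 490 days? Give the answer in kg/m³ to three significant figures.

0.00280 kg/m³

For an instantaneous plane source, C(x,t) = M/(n_e·A·√(4πDt)) · exp(−(x−vt)²/(4Dt)), with n_e·A the pore (flow) area.
Plume center vt = 0.51 × 490 = 249.9 m, so the well at 300 m is 50.1 m downgradient of the peak.
√(4πDt) = 82.30 m, giving peak height M/(n_e·A·√(4πDt)) = 39/(0.44 × 120 × 82.30) = 0.008975 kg/m³.
(x−vt)²/(4Dt) = (50.1)²/(4 × 1.1 × 490) = 1.164; exp(−1.164) = 0.3122.
C = 0.008975 × 0.3122 = 0.00280 kg/m³.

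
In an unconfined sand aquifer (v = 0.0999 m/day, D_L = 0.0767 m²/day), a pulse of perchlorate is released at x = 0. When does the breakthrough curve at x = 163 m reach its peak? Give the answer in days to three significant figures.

1620 days

For the 1D instantaneous-source solution, setting ∂C/∂t = 0 at fixed x gives v²t² + 2Dt − x² = 0, so t = (√(D² + v²x²) − D)/v².
√(D² + v²x²) = √(0.0767² + 0.0999² × 163²) = 16.28; v² = 0.00998001.
t = (16.28 − 0.0767)/0.00998001 = 1620 days (vs. the pure-advection estimate x/v = 1630 d).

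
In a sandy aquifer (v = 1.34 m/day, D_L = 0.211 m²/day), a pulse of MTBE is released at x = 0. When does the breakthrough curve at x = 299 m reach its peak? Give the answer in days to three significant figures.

For the 1D instantaneous-source solution, setting ∂C/∂t = 0 at fixed x gives v²t² + 2Dt − x² = 0, so t = (√(D² + v²x²) − D)/v².
√(D² + v²x²) = √(0.211² + 1.34² × 299²) = 400.7; v² = 1.7956.
t = (400.7 − 0.211)/1.7956 = 223 days (vs. the pure-advection estimate x/v = 223 d).

223 days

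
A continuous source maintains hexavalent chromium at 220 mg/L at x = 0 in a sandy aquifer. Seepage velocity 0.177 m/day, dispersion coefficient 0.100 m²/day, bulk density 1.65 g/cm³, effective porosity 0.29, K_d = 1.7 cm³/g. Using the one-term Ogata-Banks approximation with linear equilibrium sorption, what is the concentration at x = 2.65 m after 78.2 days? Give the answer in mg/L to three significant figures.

29.0 mg/L

Retardation factor R = 1 + ρ_b·K_d/n = 1 + 1.65 × 1.7/0.29 = 10.67.
Sorption retards both mechanisms: v_R = v/R = 0.01659 m/day, D_R = D/R = 0.009372 m²/day.
v_R·t = 0.01659 × 78.2 = 1.297338 m; 2√(D_R t) = 1.712 m; argument = (2.65 − 1.297338)/1.712 = 0.7901.
C = C₀ × ½·erfc(0.7901) = 220 × 0.1319 = 29.0 mg/L.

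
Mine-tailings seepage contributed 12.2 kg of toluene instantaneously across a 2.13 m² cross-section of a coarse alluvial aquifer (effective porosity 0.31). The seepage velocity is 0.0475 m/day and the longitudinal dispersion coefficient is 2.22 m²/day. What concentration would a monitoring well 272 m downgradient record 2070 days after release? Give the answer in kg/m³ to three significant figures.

0.0149 kg/m³

For an instantaneous plane source, C(x,t) = M/(n_e·A·√(4πDt)) · exp(−(x−vt)²/(4Dt)), with n_e·A the pore (flow) area.
Plume center vt = 0.0475 × 2070 = 98.325 m, so the well at 272 m is 173.675 m downgradient of the peak.
√(4πDt) = 240.3 m, giving peak height M/(n_e·A·√(4πDt)) = 12.2/(0.31 × 2.13 × 240.3) = 0.07689 kg/m³.
(x−vt)²/(4Dt) = (173.675)²/(4 × 2.22 × 2070) = 1.641; exp(−1.641) = 0.1938.
C = 0.07689 × 0.1938 = 0.0149 kg/m³.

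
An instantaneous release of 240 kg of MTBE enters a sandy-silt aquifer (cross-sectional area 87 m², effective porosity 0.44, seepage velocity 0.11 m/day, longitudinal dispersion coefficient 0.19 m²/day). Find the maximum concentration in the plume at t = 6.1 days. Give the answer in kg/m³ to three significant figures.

1.64 kg/m³

The peak of an instantaneous 1D plume sits at x = vt; there the Gaussian factor is 1 and C_max = M/(n_e·A·√(4πDt)), where n_e·A is the pore area the mass is dissolved in.
√(4πDt) = √(4π × 0.19 × 6.1) = 3.816 m, so C_max = 240/(0.44 × 87 × 3.816) = 1.64 kg/m³.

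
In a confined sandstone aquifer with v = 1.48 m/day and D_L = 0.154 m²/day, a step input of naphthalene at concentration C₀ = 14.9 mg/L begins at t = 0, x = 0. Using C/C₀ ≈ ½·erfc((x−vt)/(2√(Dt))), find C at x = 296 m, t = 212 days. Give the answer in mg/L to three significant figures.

14.7 mg/L

For a continuous step input, C/C₀ ≈ ½·erfc((x−vt)/(2√(Dt))).
vt = 1.48 × 212 = 313.76 m and 2√(Dt) = 2√(0.154 × 212) = 11.43 m.
Argument (x−vt)/(2√(Dt)) = (296 − 313.76)/11.43 = -1.554; ½·erfc(-1.554) = 0.9860.
C = 14.9 × 0.9860 = 14.7 mg/L.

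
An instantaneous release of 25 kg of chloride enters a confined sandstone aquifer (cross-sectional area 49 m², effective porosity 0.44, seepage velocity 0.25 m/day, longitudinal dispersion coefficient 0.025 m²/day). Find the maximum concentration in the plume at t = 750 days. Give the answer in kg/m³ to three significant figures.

The peak of an instantaneous 1D plume sits at x = vt; there the Gaussian factor is 1 and C_max = M/(n_e·A·√(4πDt)), where n_e·A is the pore area the mass is dissolved in.
√(4πDt) = √(4π × 0.025 × 750) = 15.35 m, so C_max = 25/(0.44 × 49 × 15.35) = 0.0755 kg/m³.

0.0755 kg/m³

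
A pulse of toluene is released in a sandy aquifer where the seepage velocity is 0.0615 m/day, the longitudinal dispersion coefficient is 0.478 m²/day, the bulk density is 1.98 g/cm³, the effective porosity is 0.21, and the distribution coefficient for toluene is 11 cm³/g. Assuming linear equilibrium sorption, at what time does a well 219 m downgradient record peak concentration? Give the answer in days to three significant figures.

360000 days

Retardation factor R = 1 + ρ_b·K_d/n = 1 + 1.98 × 11/0.21 = 104.7.
Sorption retards both mechanisms: v_R = v/R = 0.0005874 m/day, D_R = D/R = 0.004565 m²/day.
Peak time from v_R²t² + 2D_R t − x² = 0: t = (√(D_R² + v_R²x²) − D_R)/v_R².
√(D_R² + v_R²x²) = √(0.004565² + 0.0005874² × 219²) = 0.1287; v_R² = 3.450e-07.
t = (0.1287 − 0.004565)/3.450e-07 = 360000 days.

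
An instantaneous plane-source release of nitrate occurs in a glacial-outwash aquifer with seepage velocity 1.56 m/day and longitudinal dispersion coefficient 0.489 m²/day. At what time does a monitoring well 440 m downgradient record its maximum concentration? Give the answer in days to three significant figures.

For the 1D instantaneous-source solution, setting ∂C/∂t = 0 at fixed x gives v²t² + 2Dt − x² = 0, so t = (√(D² + v²x²) − D)/v².
√(D² + v²x²) = √(0.489² + 1.56² × 440²) = 686.4; v² = 2.4336.
t = (686.4 − 0.489)/2.4336 = 282 days (vs. the pure-advection estimate x/v = 282 d).

282 days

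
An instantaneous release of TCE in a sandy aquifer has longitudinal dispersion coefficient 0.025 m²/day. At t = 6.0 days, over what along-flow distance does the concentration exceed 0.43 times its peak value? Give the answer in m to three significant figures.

The plume is Gaussian with σ = √(2Dt) = √(2 × 0.025 × 6.0) = 0.5477 m.
C/C_peak = exp(−Δx²/(2σ²)) = 0.43 ⇒ Δx = σ·√(−2 ln 0.43) = 0.5477 × 1.299 = 0.7115 m.
Width = 2Δx = 1.42 m.

1.42 m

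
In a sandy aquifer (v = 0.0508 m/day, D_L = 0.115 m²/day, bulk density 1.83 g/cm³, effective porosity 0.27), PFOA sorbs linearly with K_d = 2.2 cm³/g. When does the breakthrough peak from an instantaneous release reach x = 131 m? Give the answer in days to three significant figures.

Retardation factor R = 1 + ρ_b·K_d/n = 1 + 1.83 × 2.2/0.27 = 15.91.
Sorption retards both mechanisms: v_R = v/R = 0.003193 m/day, D_R = D/R = 0.007228 m²/day.
Peak time from v_R²t² + 2D_R t − x² = 0: t = (√(D_R² + v_R²x²) − D_R)/v_R².
√(D_R² + v_R²x²) = √(0.007228² + 0.003193² × 131²) = 0.4183; v_R² = 1.020e-05.
t = (0.4183 − 0.007228)/1.020e-05 = 40300 days.

40300 days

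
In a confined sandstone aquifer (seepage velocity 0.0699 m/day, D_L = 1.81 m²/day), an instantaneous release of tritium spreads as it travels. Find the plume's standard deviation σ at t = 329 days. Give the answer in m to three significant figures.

34.5 m

Dispersive spreading gives a Gaussian with σ² = 2Dt; advection only shifts the center.
σ = √(2 × 1.81 × 329) = 34.5 m.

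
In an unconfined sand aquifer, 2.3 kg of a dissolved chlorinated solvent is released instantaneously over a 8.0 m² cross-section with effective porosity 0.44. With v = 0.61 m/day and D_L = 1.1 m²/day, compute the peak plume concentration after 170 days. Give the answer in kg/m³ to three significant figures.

The peak of an instantaneous 1D plume sits at x = vt; there the Gaussian factor is 1 and C_max = M/(n_e·A·√(4πDt)), where n_e·A is the pore area the mass is dissolved in.
√(4πDt) = √(4π × 1.1 × 170) = 48.48 m, so C_max = 2.3/(0.44 × 8.0 × 48.48) = 0.0135 kg/m³.

0.0135 kg/m³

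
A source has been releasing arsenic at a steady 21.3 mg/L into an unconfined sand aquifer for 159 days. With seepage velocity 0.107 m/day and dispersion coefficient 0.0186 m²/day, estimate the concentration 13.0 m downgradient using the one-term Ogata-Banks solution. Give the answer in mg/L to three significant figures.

For a continuous step input, C/C₀ ≈ ½·erfc((x−vt)/(2√(Dt))).
vt = 0.107 × 159 = 17.013 m and 2√(Dt) = 2√(0.0186 × 159) = 3.439 m.
Argument (x−vt)/(2√(Dt)) = (13.0 − 17.013)/3.439 = -1.167; ½·erfc(-1.167) = 0.9506.
C = 21.3 × 0.9506 = 20.2 mg/L.

20.2 mg/L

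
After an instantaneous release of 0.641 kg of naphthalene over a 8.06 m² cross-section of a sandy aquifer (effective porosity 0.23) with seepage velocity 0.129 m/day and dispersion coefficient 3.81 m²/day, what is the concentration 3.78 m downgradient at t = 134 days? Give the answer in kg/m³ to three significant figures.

0.00395 kg/m³

For an instantaneous plane source, C(x,t) = M/(n_e·A·√(4πDt)) · exp(−(x−vt)²/(4Dt)), with n_e·A the pore (flow) area.
Plume center vt = 0.129 × 134 = 17.286 m, so the well at 3.78 m is 13.506 m upgradient of the peak.
√(4πDt) = 80.10 m, giving peak height M/(n_e·A·√(4πDt)) = 0.641/(0.23 × 8.06 × 80.10) = 0.004317 kg/m³.
(x−vt)²/(4Dt) = (-13.506)²/(4 × 3.81 × 134) = 0.08932; exp(−0.08932) = 0.9146.
C = 0.004317 × 0.9146 = 0.00395 kg/m³.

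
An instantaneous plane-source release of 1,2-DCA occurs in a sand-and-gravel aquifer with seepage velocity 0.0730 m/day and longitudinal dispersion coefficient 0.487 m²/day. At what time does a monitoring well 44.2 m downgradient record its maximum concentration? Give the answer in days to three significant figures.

521 days

For the 1D instantaneous-source solution, setting ∂C/∂t = 0 at fixed x gives v²t² + 2Dt − x² = 0, so t = (√(D² + v²x²) − D)/v².
√(D² + v²x²) = √(0.487² + 0.0730² × 44.2²) = 3.263; v² = 0.005329.
t = (3.263 − 0.487)/0.005329 = 521 days (vs. the pure-advection estimate x/v = 605 d).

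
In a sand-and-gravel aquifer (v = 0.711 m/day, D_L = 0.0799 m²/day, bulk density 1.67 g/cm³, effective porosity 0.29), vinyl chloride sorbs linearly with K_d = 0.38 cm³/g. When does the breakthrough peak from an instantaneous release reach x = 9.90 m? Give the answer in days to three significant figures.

43.9 days

Retardation factor R = 1 + ρ_b·K_d/n = 1 + 1.67 × 0.38/0.29 = 3.188.
Sorption retards both mechanisms: v_R = v/R = 0.2230 m/day, D_R = D/R = 0.02506 m²/day.
Peak time from v_R²t² + 2D_R t − x² = 0: t = (√(D_R² + v_R²x²) − D_R)/v_R².
√(D_R² + v_R²x²) = √(0.02506² + 0.2230² × 9.90²) = 2.208; v_R² = 0.04973.
t = (2.208 − 0.02506)/0.04973 = 43.9 days.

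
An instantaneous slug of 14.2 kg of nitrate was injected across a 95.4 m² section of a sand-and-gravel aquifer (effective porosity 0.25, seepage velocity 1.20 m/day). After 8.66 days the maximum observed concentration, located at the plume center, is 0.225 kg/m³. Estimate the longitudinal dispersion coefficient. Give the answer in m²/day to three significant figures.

At the plume center C_max = M/(n_e·A·√(4πDt)), so D = M²/(4πt·(n_e·A·C_max)²).
n_e·A·C_max = 0.25 × 95.4 × 0.225 = 5.366 kg/m.
D = 14.2²/(4π × 8.66 × 5.366²) = 0.0643 m²/day.

0.0643 m²/day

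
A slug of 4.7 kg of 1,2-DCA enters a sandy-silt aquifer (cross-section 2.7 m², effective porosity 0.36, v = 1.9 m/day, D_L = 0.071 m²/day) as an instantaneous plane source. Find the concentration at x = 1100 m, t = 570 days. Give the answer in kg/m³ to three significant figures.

0.0360 kg/m³

For an instantaneous plane source, C(x,t) = M/(n_e·A·√(4πDt)) · exp(−(x−vt)²/(4Dt)), with n_e·A the pore (flow) area.
Plume center vt = 1.9 × 570 = 1083 m, so the well at 1100 m is 17 m downgradient of the peak.
√(4πDt) = 22.55 m, giving peak height M/(n_e·A·√(4πDt)) = 4.7/(0.36 × 2.7 × 22.55) = 0.2144 kg/m³.
(x−vt)²/(4Dt) = (17)²/(4 × 0.071 × 570) = 1.785; exp(−1.785) = 0.1678.
C = 0.2144 × 0.1678 = 0.0360 kg/m³.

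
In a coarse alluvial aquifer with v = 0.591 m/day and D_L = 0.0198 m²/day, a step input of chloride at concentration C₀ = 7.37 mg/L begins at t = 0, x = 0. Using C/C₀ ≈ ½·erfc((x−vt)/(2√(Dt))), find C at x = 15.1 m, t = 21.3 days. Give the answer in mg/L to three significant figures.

0.0230 mg/L

For a continuous step input, C/C₀ ≈ ½·erfc((x−vt)/(2√(Dt))).
vt = 0.591 × 21.3 = 12.5883 m and 2√(Dt) = 2√(0.0198 × 21.3) = 1.299 m.
Argument (x−vt)/(2√(Dt)) = (15.1 − 12.5883)/1.299 = 1.934; ½·erfc(1.934) = 0.003118.
C = 7.37 × 0.003118 = 0.0230 mg/L.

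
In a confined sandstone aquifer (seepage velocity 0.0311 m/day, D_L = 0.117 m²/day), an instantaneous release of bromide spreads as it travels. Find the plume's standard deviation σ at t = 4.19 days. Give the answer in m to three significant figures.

0.990 m

Dispersive spreading gives a Gaussian with σ² = 2Dt; advection only shifts the center.
σ = √(2 × 0.117 × 4.19) = 0.990 m.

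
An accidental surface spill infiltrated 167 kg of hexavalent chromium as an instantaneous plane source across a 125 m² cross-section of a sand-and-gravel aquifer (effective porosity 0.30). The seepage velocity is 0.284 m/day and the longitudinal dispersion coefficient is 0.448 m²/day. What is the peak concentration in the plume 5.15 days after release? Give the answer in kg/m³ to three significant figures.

The peak of an instantaneous 1D plume sits at x = vt; there the Gaussian factor is 1 and C_max = M/(n_e·A·√(4πDt)), where n_e·A is the pore area the mass is dissolved in.
√(4πDt) = √(4π × 0.448 × 5.15) = 5.385 m, so C_max = 167/(0.30 × 125 × 5.385) = 0.827 kg/m³.

0.827 kg/m³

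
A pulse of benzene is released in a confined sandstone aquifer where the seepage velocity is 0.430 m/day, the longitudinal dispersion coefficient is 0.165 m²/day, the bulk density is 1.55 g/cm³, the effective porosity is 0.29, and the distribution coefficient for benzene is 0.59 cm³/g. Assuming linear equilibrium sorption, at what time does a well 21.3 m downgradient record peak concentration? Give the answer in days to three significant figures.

202 days

Retardation factor R = 1 + ρ_b·K_d/n = 1 + 1.55 × 0.59/0.29 = 4.153.
Sorption retards both mechanisms: v_R = v/R = 0.1035 m/day, D_R = D/R = 0.03973 m²/day.
Peak time from v_R²t² + 2D_R t − x² = 0: t = (√(D_R² + v_R²x²) − D_R)/v_R².
√(D_R² + v_R²x²) = √(0.03973² + 0.1035² × 21.3²) = 2.205; v_R² = 0.01071.
t = (2.205 − 0.03973)/0.01071 = 202 days.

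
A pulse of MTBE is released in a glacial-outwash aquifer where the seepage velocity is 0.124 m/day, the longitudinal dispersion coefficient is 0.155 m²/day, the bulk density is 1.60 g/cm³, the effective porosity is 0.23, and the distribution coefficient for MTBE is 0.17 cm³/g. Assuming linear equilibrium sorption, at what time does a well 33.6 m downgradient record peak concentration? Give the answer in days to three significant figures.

570 days

Retardation factor R = 1 + ρ_b·K_d/n = 1 + 1.60 × 0.17/0.23 = 2.183.
Sorption retards both mechanisms: v_R = v/R = 0.05680 m/day, D_R = D/R = 0.07100 m²/day.
Peak time from v_R²t² + 2D_R t − x² = 0: t = (√(D_R² + v_R²x²) − D_R)/v_R².
√(D_R² + v_R²x²) = √(0.07100² + 0.05680² × 33.6²) = 1.910; v_R² = 0.003226.
t = (1.910 − 0.07100)/0.003226 = 570 days.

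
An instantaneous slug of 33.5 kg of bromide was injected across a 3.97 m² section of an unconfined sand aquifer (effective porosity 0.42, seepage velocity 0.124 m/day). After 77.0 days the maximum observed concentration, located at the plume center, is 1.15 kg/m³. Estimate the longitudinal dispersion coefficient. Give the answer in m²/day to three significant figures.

0.315 m²/day

At the plume center C_max = M/(n_e·A·√(4πDt)), so D = M²/(4πt·(n_e·A·C_max)²).
n_e·A·C_max = 0.42 × 3.97 × 1.15 = 1.918 kg/m.
D = 33.5²/(4π × 77.0 × 1.918²) = 0.315 m²/day.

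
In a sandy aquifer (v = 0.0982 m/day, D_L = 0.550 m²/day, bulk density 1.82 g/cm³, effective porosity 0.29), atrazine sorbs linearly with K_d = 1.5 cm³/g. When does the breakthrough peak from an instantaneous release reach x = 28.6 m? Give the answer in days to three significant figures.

Retardation factor R = 1 + ρ_b·K_d/n = 1 + 1.82 × 1.5/0.29 = 10.41.
Sorption retards both mechanisms: v_R = v/R = 0.009433 m/day, D_R = D/R = 0.05283 m²/day.
Peak time from v_R²t² + 2D_R t − x² = 0: t = (√(D_R² + v_R²x²) − D_R)/v_R².
√(D_R² + v_R²x²) = √(0.05283² + 0.009433² × 28.6²) = 0.2749; v_R² = 8.898e-05.
t = (0.2749 − 0.05283)/8.898e-05 = 2500 days.

2500 days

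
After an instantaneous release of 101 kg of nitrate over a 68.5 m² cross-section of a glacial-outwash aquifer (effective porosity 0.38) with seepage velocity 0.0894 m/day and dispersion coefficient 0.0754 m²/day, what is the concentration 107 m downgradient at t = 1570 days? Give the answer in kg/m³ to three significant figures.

For an instantaneous plane source, C(x,t) = M/(n_e·A·√(4πDt)) · exp(−(x−vt)²/(4Dt)), with n_e·A the pore (flow) area.
Plume center vt = 0.0894 × 1570 = 140.358 m, so the well at 107 m is 33.358 m upgradient of the peak.
√(4πDt) = 38.57 m, giving peak height M/(n_e·A·√(4πDt)) = 101/(0.38 × 68.5 × 38.57) = 0.1006 kg/m³.
(x−vt)²/(4Dt) = (-33.358)²/(4 × 0.0754 × 1570) = 2.350; exp(−2.350) = 0.09537.
C = 0.1006 × 0.09537 = 0.00959 kg/m³.

0.00959 kg/m³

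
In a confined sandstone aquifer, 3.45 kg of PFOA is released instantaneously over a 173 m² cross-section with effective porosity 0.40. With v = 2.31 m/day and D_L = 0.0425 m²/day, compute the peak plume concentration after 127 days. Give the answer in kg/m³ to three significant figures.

The peak of an instantaneous 1D plume sits at x = vt; there the Gaussian factor is 1 and C_max = M/(n_e·A·√(4πDt)), where n_e·A is the pore area the mass is dissolved in.
√(4πDt) = √(4π × 0.0425 × 127) = 8.236 m, so C_max = 3.45/(0.40 × 173 × 8.236) = 0.00605 kg/m³.

0.00605 kg/m³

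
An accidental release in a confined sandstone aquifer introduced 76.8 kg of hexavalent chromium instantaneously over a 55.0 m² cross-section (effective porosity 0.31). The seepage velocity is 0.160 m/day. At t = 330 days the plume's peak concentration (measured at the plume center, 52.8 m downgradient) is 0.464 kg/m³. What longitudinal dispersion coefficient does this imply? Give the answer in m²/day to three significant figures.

0.0227 m²/day

At the plume center C_max = M/(n_e·A·√(4πDt)), so D = M²/(4πt·(n_e·A·C_max)²).
n_e·A·C_max = 0.31 × 55.0 × 0.464 = 7.911 kg/m.
D = 76.8²/(4π × 330 × 7.911²) = 0.0227 m²/day.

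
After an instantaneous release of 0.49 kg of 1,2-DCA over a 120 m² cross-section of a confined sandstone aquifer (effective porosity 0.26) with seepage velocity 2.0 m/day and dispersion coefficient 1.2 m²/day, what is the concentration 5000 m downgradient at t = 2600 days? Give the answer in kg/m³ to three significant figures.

3.22e-06 kg/m³

For an instantaneous plane source, C(x,t) = M/(n_e·A·√(4πDt)) · exp(−(x−vt)²/(4Dt)), with n_e·A the pore (flow) area.
Plume center vt = 2.0 × 2600 = 5200 m, so the well at 5000 m is 200 m upgradient of the peak.
√(4πDt) = 198.0 m, giving peak height M/(n_e·A·√(4πDt)) = 0.49/(0.26 × 120 × 198.0) = 7.932e-05 kg/m³.
(x−vt)²/(4Dt) = (-200)²/(4 × 1.2 × 2600) = 3.205; exp(−3.205) = 0.04056.
C = 7.932e-05 × 0.04056 = 3.22e-06 kg/m³.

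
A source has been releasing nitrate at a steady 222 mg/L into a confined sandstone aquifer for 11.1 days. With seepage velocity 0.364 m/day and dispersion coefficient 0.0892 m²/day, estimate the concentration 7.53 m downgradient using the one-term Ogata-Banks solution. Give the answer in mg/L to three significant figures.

1.46 mg/L

For a continuous step input, C/C₀ ≈ ½·erfc((x−vt)/(2√(Dt))).
vt = 0.364 × 11.1 = 4.0404 m and 2√(Dt) = 2√(0.0892 × 11.1) = 1.990 m.
Argument (x−vt)/(2√(Dt)) = (7.53 − 4.0404)/1.990 = 1.754; ½·erfc(1.754) = 0.006559.
C = 222 × 0.006559 = 1.46 mg/L.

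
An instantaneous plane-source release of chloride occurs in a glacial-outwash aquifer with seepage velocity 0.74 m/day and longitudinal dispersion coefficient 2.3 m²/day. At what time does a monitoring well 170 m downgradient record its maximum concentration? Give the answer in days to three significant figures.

226 days

For the 1D instantaneous-source solution, setting ∂C/∂t = 0 at fixed x gives v²t² + 2Dt − x² = 0, so t = (√(D² + v²x²) − D)/v².
√(D² + v²x²) = √(2.3² + 0.74² × 170²) = 125.8; v² = 0.5476.
t = (125.8 − 2.3)/0.5476 = 226 days (vs. the pure-advection estimate x/v = 230 d).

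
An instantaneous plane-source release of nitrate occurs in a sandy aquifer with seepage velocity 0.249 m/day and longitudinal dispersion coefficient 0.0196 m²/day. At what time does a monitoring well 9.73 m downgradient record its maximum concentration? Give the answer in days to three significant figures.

For the 1D instantaneous-source solution, setting ∂C/∂t = 0 at fixed x gives v²t² + 2Dt − x² = 0, so t = (√(D² + v²x²) − D)/v².
√(D² + v²x²) = √(0.0196² + 0.249² × 9.73²) = 2.423; v² = 0.062001.
t = (2.423 − 0.0196)/0.062001 = 38.8 days (vs. the pure-advection estimate x/v = 39.1 d).

38.8 days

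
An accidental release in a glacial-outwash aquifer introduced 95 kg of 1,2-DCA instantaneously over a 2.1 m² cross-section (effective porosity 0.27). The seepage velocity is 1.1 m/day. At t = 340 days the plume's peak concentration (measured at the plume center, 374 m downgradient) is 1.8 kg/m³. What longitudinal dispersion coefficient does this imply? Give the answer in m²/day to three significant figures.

2.03 m²/day

At the plume center C_max = M/(n_e·A·√(4πDt)), so D = M²/(4πt·(n_e·A·C_max)²).
n_e·A·C_max = 0.27 × 2.1 × 1.8 = 1.021 kg/m.
D = 95²/(4π × 340 × 1.021²) = 2.03 m²/day.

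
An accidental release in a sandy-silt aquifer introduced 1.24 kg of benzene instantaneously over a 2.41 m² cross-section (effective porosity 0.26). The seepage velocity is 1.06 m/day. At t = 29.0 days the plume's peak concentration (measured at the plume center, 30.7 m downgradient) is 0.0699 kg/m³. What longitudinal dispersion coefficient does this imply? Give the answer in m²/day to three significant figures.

2.20 m²/day

At the plume center C_max = M/(n_e·A·√(4πDt)), so D = M²/(4πt·(n_e·A·C_max)²).
n_e·A·C_max = 0.26 × 2.41 × 0.0699 = 0.04380 kg/m.
D = 1.24²/(4π × 29.0 × 0.04380²) = 2.20 m²/day.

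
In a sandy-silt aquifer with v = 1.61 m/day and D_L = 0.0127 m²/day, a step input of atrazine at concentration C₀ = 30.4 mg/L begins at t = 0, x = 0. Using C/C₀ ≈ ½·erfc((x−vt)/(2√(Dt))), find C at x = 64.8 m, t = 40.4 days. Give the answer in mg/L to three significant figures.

18.1 mg/L

For a continuous step input, C/C₀ ≈ ½·erfc((x−vt)/(2√(Dt))).
vt = 1.61 × 40.4 = 65.044 m and 2√(Dt) = 2√(0.0127 × 40.4) = 1.433 m.
Argument (x−vt)/(2√(Dt)) = (64.8 − 65.044)/1.433 = -0.1703; ½·erfc(-0.1703) = 0.5952.
C = 30.4 × 0.5952 = 18.1 mg/L.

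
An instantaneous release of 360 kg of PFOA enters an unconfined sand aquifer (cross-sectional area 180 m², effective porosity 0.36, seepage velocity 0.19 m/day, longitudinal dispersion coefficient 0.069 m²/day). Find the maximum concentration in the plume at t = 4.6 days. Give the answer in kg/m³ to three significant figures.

The peak of an instantaneous 1D plume sits at x = vt; there the Gaussian factor is 1 and C_max = M/(n_e·A·√(4πDt)), where n_e·A is the pore area the mass is dissolved in.
√(4πDt) = √(4π × 0.069 × 4.6) = 1.997 m, so C_max = 360/(0.36 × 180 × 1.997) = 2.78 kg/m³.

2.78 kg/m³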